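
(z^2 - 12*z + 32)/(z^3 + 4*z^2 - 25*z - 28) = (z - 8)/(z^2 + 8*z + 7)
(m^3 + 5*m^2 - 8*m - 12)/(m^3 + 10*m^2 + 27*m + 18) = (m - 2)/(m + 3)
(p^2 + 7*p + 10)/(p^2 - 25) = (p + 2)/(p - 5)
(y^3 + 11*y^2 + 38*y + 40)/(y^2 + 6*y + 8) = y + 5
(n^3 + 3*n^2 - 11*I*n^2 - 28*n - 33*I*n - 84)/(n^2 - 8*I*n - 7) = (n^2 + n*(3 - 4*I) - 12*I)/(n - I)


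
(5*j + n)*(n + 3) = 5*j*n + 15*j + n^2 + 3*n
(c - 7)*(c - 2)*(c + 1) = c^3 - 8*c^2 + 5*c + 14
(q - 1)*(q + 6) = q^2 + 5*q - 6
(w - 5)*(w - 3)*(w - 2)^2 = w^4 - 12*w^3 + 51*w^2 - 92*w + 60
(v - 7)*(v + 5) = v^2 - 2*v - 35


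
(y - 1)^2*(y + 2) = y^3 - 3*y + 2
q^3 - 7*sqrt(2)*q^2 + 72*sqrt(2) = (q - 6*sqrt(2))*(q - 3*sqrt(2))*(q + 2*sqrt(2))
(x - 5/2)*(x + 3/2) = x^2 - x - 15/4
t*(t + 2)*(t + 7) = t^3 + 9*t^2 + 14*t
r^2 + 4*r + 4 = (r + 2)^2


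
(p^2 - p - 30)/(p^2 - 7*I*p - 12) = (-p^2 + p + 30)/(-p^2 + 7*I*p + 12)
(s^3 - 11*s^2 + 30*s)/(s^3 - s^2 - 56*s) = (-s^2 + 11*s - 30)/(-s^2 + s + 56)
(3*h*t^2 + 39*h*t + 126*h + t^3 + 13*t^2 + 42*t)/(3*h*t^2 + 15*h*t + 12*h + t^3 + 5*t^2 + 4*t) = (t^2 + 13*t + 42)/(t^2 + 5*t + 4)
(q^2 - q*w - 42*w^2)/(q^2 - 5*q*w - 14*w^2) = (q + 6*w)/(q + 2*w)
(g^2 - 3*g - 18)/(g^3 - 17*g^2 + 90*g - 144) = (g + 3)/(g^2 - 11*g + 24)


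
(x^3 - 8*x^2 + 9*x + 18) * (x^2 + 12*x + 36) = x^5 + 4*x^4 - 51*x^3 - 162*x^2 + 540*x + 648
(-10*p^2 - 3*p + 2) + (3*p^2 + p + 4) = -7*p^2 - 2*p + 6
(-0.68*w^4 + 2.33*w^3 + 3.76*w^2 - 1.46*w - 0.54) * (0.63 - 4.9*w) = 3.332*w^5 - 11.8454*w^4 - 16.9561*w^3 + 9.5228*w^2 + 1.7262*w - 0.3402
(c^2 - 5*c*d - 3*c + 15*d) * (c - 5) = c^3 - 5*c^2*d - 8*c^2 + 40*c*d + 15*c - 75*d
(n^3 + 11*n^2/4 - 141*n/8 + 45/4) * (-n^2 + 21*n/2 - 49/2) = -n^5 + 31*n^4/4 + 22*n^3 - 4219*n^2/16 + 8799*n/16 - 2205/8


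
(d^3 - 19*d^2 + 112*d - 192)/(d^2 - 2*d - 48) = (d^2 - 11*d + 24)/(d + 6)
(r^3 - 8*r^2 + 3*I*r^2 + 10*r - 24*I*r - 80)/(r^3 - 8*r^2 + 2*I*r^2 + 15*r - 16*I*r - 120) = (r - 2*I)/(r - 3*I)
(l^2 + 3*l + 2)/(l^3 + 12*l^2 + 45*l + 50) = (l + 1)/(l^2 + 10*l + 25)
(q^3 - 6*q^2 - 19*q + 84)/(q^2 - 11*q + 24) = (q^2 - 3*q - 28)/(q - 8)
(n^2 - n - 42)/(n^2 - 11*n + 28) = (n + 6)/(n - 4)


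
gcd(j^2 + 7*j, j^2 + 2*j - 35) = j + 7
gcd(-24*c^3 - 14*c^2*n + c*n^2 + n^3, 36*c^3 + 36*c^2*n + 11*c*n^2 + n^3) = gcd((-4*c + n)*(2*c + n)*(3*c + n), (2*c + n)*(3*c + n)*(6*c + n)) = 6*c^2 + 5*c*n + n^2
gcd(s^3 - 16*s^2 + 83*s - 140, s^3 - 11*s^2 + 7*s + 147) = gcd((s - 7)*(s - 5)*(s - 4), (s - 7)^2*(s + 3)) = s - 7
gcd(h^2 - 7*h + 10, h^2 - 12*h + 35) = h - 5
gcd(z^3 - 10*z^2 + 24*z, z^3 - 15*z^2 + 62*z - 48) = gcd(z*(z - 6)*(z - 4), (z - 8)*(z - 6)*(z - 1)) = z - 6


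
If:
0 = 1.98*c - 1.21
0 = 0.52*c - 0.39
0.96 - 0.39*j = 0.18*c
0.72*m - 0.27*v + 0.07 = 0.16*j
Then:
No Solution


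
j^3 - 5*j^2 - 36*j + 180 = (j - 6)*(j - 5)*(j + 6)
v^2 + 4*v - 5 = (v - 1)*(v + 5)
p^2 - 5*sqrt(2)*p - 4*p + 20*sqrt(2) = (p - 4)*(p - 5*sqrt(2))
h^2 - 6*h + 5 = (h - 5)*(h - 1)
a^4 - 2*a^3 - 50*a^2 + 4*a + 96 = (a - 8)*(a + 6)*(a - sqrt(2))*(a + sqrt(2))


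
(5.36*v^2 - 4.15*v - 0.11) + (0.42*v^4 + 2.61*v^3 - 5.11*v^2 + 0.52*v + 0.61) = 0.42*v^4 + 2.61*v^3 + 0.25*v^2 - 3.63*v + 0.5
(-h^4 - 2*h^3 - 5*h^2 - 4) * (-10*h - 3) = 10*h^5 + 23*h^4 + 56*h^3 + 15*h^2 + 40*h + 12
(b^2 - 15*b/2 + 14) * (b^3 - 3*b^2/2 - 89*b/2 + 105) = b^5 - 9*b^4 - 77*b^3/4 + 1671*b^2/4 - 2821*b/2 + 1470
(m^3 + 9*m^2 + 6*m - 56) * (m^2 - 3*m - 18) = m^5 + 6*m^4 - 39*m^3 - 236*m^2 + 60*m + 1008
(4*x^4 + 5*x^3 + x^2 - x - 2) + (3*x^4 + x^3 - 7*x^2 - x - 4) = 7*x^4 + 6*x^3 - 6*x^2 - 2*x - 6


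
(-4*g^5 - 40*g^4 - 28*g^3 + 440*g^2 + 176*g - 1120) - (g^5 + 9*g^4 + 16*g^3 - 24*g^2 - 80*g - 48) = -5*g^5 - 49*g^4 - 44*g^3 + 464*g^2 + 256*g - 1072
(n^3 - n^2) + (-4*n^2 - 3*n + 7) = n^3 - 5*n^2 - 3*n + 7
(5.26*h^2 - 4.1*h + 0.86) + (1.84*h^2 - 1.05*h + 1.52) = 7.1*h^2 - 5.15*h + 2.38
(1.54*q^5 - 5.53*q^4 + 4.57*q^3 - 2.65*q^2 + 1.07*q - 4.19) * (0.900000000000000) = 1.386*q^5 - 4.977*q^4 + 4.113*q^3 - 2.385*q^2 + 0.963*q - 3.771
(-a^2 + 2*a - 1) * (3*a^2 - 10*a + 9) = -3*a^4 + 16*a^3 - 32*a^2 + 28*a - 9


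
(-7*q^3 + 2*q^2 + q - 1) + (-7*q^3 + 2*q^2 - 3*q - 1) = -14*q^3 + 4*q^2 - 2*q - 2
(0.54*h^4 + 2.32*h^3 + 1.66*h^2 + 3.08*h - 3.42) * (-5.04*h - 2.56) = -2.7216*h^5 - 13.0752*h^4 - 14.3056*h^3 - 19.7728*h^2 + 9.352*h + 8.7552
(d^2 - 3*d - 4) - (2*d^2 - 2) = -d^2 - 3*d - 2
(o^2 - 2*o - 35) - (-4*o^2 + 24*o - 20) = 5*o^2 - 26*o - 15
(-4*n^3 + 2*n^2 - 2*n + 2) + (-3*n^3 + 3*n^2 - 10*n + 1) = -7*n^3 + 5*n^2 - 12*n + 3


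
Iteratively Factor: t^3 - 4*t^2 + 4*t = (t - 2)*(t^2 - 2*t) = (t - 2)^2*(t)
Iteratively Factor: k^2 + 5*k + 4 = (k + 1)*(k + 4)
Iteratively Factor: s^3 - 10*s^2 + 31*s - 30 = (s - 3)*(s^2 - 7*s + 10) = (s - 3)*(s - 2)*(s - 5)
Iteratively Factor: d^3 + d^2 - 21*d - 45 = (d - 5)*(d^2 + 6*d + 9) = (d - 5)*(d + 3)*(d + 3)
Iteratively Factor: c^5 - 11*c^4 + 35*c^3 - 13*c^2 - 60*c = (c - 4)*(c^4 - 7*c^3 + 7*c^2 + 15*c) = c*(c - 4)*(c^3 - 7*c^2 + 7*c + 15) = c*(c - 4)*(c + 1)*(c^2 - 8*c + 15) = c*(c - 5)*(c - 4)*(c + 1)*(c - 3)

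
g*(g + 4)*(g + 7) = g^3 + 11*g^2 + 28*g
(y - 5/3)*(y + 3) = y^2 + 4*y/3 - 5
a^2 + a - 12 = (a - 3)*(a + 4)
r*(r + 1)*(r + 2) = r^3 + 3*r^2 + 2*r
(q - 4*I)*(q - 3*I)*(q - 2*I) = q^3 - 9*I*q^2 - 26*q + 24*I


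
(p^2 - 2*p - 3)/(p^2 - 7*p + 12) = (p + 1)/(p - 4)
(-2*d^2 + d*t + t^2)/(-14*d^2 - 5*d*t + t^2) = (-d + t)/(-7*d + t)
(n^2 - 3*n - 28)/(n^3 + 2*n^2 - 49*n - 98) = (n + 4)/(n^2 + 9*n + 14)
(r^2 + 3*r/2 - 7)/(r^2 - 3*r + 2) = (r + 7/2)/(r - 1)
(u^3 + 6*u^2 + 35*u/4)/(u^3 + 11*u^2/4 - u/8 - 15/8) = 2*u*(2*u + 7)/(4*u^2 + u - 3)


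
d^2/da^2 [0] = 0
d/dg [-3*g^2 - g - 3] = -6*g - 1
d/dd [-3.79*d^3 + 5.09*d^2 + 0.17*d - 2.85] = -11.37*d^2 + 10.18*d + 0.17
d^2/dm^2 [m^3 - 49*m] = 6*m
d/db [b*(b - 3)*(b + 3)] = 3*b^2 - 9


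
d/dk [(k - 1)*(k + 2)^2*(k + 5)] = 4*k^3 + 24*k^2 + 30*k - 4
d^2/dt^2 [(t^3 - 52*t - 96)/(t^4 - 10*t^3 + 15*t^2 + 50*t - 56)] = 2*(t^6 - 6*t^5 - 333*t^4 + 5062*t^3 - 27696*t^2 + 65376*t - 58280)/(t^9 - 36*t^8 + 549*t^7 - 4620*t^6 + 23427*t^5 - 73404*t^4 + 140295*t^3 - 155988*t^2 + 91728*t - 21952)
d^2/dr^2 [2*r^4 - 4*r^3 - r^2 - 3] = 24*r^2 - 24*r - 2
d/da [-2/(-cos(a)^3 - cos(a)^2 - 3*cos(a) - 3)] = 2*(3*cos(a)^2 + 2*cos(a) + 3)*sin(a)/(cos(a)^3 + cos(a)^2 + 3*cos(a) + 3)^2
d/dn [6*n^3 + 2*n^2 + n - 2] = 18*n^2 + 4*n + 1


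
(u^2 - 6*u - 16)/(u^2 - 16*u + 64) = (u + 2)/(u - 8)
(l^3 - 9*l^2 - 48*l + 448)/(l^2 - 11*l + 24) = (l^2 - l - 56)/(l - 3)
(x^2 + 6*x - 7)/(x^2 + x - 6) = (x^2 + 6*x - 7)/(x^2 + x - 6)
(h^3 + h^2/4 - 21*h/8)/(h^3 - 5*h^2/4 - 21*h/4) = (h - 3/2)/(h - 3)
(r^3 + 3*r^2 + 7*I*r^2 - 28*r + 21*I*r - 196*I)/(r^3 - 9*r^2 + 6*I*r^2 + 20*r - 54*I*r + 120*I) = (r^2 + 7*r*(1 + I) + 49*I)/(r^2 + r*(-5 + 6*I) - 30*I)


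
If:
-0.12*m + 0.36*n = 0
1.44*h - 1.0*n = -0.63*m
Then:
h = -0.618055555555556*n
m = 3.0*n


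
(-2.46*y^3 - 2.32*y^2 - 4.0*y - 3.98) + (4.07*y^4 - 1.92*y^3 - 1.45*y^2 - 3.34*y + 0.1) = 4.07*y^4 - 4.38*y^3 - 3.77*y^2 - 7.34*y - 3.88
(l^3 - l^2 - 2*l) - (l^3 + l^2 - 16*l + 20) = -2*l^2 + 14*l - 20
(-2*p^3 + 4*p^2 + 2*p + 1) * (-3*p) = 6*p^4 - 12*p^3 - 6*p^2 - 3*p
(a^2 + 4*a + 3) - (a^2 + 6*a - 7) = 10 - 2*a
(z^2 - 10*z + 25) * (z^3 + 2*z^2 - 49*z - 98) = z^5 - 8*z^4 - 44*z^3 + 442*z^2 - 245*z - 2450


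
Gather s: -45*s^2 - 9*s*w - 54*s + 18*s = -45*s^2 + s*(-9*w - 36)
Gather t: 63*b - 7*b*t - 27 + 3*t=63*b + t*(3 - 7*b) - 27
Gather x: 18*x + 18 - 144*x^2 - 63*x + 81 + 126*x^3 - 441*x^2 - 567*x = 126*x^3 - 585*x^2 - 612*x + 99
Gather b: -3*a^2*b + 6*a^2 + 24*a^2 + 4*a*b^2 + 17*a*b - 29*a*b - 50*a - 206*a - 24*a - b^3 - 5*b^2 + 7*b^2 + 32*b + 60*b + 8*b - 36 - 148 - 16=30*a^2 - 280*a - b^3 + b^2*(4*a + 2) + b*(-3*a^2 - 12*a + 100) - 200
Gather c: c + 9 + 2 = c + 11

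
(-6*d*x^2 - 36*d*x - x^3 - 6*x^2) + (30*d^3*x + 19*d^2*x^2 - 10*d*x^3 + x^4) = 30*d^3*x + 19*d^2*x^2 - 10*d*x^3 - 6*d*x^2 - 36*d*x + x^4 - x^3 - 6*x^2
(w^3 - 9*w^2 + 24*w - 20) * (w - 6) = w^4 - 15*w^3 + 78*w^2 - 164*w + 120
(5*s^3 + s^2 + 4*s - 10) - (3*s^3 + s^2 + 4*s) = 2*s^3 - 10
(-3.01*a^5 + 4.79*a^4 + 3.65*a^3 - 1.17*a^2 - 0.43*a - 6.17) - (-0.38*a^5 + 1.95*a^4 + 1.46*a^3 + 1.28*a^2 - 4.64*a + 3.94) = -2.63*a^5 + 2.84*a^4 + 2.19*a^3 - 2.45*a^2 + 4.21*a - 10.11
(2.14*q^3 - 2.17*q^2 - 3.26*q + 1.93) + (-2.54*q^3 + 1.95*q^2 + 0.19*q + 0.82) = -0.4*q^3 - 0.22*q^2 - 3.07*q + 2.75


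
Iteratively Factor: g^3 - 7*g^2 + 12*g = (g - 4)*(g^2 - 3*g) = g*(g - 4)*(g - 3)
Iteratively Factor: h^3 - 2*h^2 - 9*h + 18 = (h - 3)*(h^2 + h - 6) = (h - 3)*(h - 2)*(h + 3)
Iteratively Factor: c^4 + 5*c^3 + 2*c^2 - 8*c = (c + 2)*(c^3 + 3*c^2 - 4*c) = (c + 2)*(c + 4)*(c^2 - c) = (c - 1)*(c + 2)*(c + 4)*(c)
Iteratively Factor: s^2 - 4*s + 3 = (s - 3)*(s - 1)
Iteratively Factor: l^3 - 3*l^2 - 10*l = (l + 2)*(l^2 - 5*l) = (l - 5)*(l + 2)*(l)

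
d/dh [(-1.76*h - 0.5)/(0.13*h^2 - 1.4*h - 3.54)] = (0.2288*h^2 + 0.13*h + 5.5304)/(0.0169*h^4 - 0.364*h^3 + 1.0396*h^2 + 9.912*h + 12.5316)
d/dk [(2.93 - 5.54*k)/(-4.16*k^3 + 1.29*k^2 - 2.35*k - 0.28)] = (-46.0928*k^3 + 43.713*k^2 - 7.5594*k + 8.4367)/(17.3056*k^6 - 10.7328*k^5 + 21.2161*k^4 - 3.7334*k^3 + 4.8001*k^2 + 1.316*k + 0.0784)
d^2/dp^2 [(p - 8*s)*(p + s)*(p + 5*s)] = 6*p - 4*s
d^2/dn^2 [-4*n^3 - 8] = -24*n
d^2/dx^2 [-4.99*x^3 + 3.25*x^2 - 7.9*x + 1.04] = 6.5 - 29.94*x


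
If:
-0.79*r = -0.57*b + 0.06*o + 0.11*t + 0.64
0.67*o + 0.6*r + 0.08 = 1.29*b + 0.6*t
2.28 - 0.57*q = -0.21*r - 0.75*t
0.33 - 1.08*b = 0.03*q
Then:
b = 0.201964843334697 - 0.0340587373769948*t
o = 1.04791978293541*t + 0.927529688672052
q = 1.22611454557181*t + 3.72926563995091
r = -0.243403376305078*t - 0.734850405847526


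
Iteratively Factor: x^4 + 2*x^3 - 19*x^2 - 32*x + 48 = (x + 3)*(x^3 - x^2 - 16*x + 16) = (x + 3)*(x + 4)*(x^2 - 5*x + 4) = (x - 4)*(x + 3)*(x + 4)*(x - 1)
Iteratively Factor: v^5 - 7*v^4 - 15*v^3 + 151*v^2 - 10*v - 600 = (v + 2)*(v^4 - 9*v^3 + 3*v^2 + 145*v - 300) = (v + 2)*(v + 4)*(v^3 - 13*v^2 + 55*v - 75) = (v - 5)*(v + 2)*(v + 4)*(v^2 - 8*v + 15) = (v - 5)*(v - 3)*(v + 2)*(v + 4)*(v - 5)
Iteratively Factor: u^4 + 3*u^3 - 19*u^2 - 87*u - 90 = (u + 3)*(u^3 - 19*u - 30) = (u - 5)*(u + 3)*(u^2 + 5*u + 6) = (u - 5)*(u + 2)*(u + 3)*(u + 3)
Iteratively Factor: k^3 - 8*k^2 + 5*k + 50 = (k - 5)*(k^2 - 3*k - 10) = (k - 5)^2*(k + 2)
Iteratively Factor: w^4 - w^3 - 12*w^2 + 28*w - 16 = (w - 2)*(w^3 + w^2 - 10*w + 8) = (w - 2)*(w - 1)*(w^2 + 2*w - 8) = (w - 2)*(w - 1)*(w + 4)*(w - 2)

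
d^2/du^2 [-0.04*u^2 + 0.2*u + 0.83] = -0.0800000000000000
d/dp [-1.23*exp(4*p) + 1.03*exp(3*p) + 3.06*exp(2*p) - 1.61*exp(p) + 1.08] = (-4.92*exp(3*p) + 3.09*exp(2*p) + 6.12*exp(p) - 1.61)*exp(p)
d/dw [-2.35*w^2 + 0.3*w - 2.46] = 0.3 - 4.7*w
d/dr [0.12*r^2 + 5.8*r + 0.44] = 0.24*r + 5.8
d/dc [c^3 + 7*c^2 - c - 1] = 3*c^2 + 14*c - 1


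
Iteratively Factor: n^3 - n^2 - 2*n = (n)*(n^2 - n - 2) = n*(n - 2)*(n + 1)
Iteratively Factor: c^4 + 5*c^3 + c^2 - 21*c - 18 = (c - 2)*(c^3 + 7*c^2 + 15*c + 9) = (c - 2)*(c + 1)*(c^2 + 6*c + 9) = (c - 2)*(c + 1)*(c + 3)*(c + 3)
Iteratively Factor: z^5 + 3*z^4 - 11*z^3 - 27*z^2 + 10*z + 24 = (z + 2)*(z^4 + z^3 - 13*z^2 - z + 12) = (z - 3)*(z + 2)*(z^3 + 4*z^2 - z - 4) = (z - 3)*(z + 2)*(z + 4)*(z^2 - 1) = (z - 3)*(z - 1)*(z + 2)*(z + 4)*(z + 1)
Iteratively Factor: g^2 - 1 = (g - 1)*(g + 1)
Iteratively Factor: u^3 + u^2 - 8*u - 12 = (u - 3)*(u^2 + 4*u + 4) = (u - 3)*(u + 2)*(u + 2)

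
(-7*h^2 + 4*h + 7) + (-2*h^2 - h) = -9*h^2 + 3*h + 7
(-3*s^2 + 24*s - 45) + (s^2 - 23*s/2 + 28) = -2*s^2 + 25*s/2 - 17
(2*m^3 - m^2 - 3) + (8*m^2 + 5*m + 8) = 2*m^3 + 7*m^2 + 5*m + 5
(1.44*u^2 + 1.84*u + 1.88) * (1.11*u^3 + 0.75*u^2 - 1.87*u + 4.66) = 1.5984*u^5 + 3.1224*u^4 + 0.774*u^3 + 4.6796*u^2 + 5.0588*u + 8.7608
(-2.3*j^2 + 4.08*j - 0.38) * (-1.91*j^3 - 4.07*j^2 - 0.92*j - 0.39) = 4.393*j^5 + 1.5682*j^4 - 13.7638*j^3 - 1.31*j^2 - 1.2416*j + 0.1482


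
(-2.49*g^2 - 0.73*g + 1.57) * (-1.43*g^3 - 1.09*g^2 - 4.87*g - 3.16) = 3.5607*g^5 + 3.758*g^4 + 10.6769*g^3 + 9.7122*g^2 - 5.3391*g - 4.9612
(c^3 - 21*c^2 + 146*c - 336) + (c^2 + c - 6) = c^3 - 20*c^2 + 147*c - 342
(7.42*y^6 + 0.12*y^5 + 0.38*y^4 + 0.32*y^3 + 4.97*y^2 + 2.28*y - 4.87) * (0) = 0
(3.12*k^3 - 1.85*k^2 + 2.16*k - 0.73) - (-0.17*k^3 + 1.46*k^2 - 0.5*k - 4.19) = 3.29*k^3 - 3.31*k^2 + 2.66*k + 3.46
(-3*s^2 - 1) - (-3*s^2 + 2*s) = -2*s - 1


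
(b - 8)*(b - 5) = b^2 - 13*b + 40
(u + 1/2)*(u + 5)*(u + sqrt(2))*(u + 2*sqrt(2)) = u^4 + 3*sqrt(2)*u^3 + 11*u^3/2 + 13*u^2/2 + 33*sqrt(2)*u^2/2 + 15*sqrt(2)*u/2 + 22*u + 10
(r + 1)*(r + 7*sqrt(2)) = r^2 + r + 7*sqrt(2)*r + 7*sqrt(2)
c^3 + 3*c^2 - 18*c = c*(c - 3)*(c + 6)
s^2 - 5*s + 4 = (s - 4)*(s - 1)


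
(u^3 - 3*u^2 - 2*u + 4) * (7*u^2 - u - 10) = 7*u^5 - 22*u^4 - 21*u^3 + 60*u^2 + 16*u - 40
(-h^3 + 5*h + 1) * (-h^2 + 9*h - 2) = h^5 - 9*h^4 - 3*h^3 + 44*h^2 - h - 2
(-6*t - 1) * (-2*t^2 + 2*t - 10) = 12*t^3 - 10*t^2 + 58*t + 10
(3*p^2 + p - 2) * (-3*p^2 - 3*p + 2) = -9*p^4 - 12*p^3 + 9*p^2 + 8*p - 4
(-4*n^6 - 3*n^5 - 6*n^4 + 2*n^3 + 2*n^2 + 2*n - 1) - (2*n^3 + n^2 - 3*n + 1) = -4*n^6 - 3*n^5 - 6*n^4 + n^2 + 5*n - 2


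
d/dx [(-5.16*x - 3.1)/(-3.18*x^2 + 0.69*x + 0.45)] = (16.4088*x^2 - 3.5604*x - (5.16*x + 3.1)*(6.36*x - 0.69) - 2.322)/(-3.18*x^2 + 0.69*x + 0.45)^2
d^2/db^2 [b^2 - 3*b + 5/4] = 2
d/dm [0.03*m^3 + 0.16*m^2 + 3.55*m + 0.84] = 0.09*m^2 + 0.32*m + 3.55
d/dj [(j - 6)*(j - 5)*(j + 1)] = 3*j^2 - 20*j + 19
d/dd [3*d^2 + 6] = 6*d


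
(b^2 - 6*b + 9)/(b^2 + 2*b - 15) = (b - 3)/(b + 5)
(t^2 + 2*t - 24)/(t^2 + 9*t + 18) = (t - 4)/(t + 3)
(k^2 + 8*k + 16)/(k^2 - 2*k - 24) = (k + 4)/(k - 6)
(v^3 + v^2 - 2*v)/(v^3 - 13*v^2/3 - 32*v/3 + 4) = 3*v*(v - 1)/(3*v^2 - 19*v + 6)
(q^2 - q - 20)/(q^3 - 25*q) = (q + 4)/(q*(q + 5))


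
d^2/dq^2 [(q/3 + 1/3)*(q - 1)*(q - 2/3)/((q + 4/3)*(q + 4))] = 14*(33*q^3 + 126*q^2 + 144*q + 32)/(27*q^6 + 432*q^5 + 2736*q^4 + 8704*q^3 + 14592*q^2 + 12288*q + 4096)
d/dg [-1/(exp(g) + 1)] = 1/(4*cosh(g/2)^2)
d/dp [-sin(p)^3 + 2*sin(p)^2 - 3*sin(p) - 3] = (-3*sin(p)^2 + 4*sin(p) - 3)*cos(p)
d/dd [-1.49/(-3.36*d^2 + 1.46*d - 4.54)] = (2.1754 - 10.0128*d)/(3.36*d^2 - 1.46*d + 4.54)^2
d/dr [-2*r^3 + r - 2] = 1 - 6*r^2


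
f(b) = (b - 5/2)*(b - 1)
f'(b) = 2*b - 7/2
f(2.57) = 0.11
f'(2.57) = 1.64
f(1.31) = -0.37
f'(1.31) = -0.88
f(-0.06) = 2.71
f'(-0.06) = -3.62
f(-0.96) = 6.78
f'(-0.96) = -5.42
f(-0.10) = 2.86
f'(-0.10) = -3.70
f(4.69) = 8.08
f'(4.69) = 5.88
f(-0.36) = 3.89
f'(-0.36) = -4.22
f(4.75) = 8.44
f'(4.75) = 6.00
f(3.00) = 1.00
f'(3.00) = 2.50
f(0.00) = 2.50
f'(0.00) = -3.50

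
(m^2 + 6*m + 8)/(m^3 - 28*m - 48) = 1/(m - 6)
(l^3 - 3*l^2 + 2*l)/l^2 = l - 3 + 2/l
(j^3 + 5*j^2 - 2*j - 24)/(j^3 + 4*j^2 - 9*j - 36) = (j - 2)/(j - 3)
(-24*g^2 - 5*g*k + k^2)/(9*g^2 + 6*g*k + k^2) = (-8*g + k)/(3*g + k)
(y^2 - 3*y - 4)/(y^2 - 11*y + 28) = (y + 1)/(y - 7)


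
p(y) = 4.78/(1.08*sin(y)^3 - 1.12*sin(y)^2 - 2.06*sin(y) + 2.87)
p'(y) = 4.78*(-3.24*sin(y)^2*cos(y) + 2.24*sin(y)*cos(y) + 2.06*cos(y))/(1.08*sin(y)^3 - 1.12*sin(y)^2 - 2.06*sin(y) + 2.87)^2 = (-15.4872*sin(y)^2 + 10.7072*sin(y) + 9.8468)*cos(y)/(1.08*sin(y)^3 - 1.12*sin(y)^2 - 2.06*sin(y) + 2.87)^2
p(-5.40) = 4.32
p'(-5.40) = 4.59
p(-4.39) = 5.76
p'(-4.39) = -2.79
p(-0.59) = 1.37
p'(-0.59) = -0.06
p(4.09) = 1.48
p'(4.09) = 0.51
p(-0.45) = 1.38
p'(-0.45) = 0.17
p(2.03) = 5.30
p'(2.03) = -3.82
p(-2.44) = 1.39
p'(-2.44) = 0.23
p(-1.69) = 1.74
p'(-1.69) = 0.25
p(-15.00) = 1.39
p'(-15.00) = 0.24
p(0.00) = 1.67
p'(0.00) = 1.20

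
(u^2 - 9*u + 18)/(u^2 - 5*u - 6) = (u - 3)/(u + 1)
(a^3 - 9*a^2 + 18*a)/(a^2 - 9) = a*(a - 6)/(a + 3)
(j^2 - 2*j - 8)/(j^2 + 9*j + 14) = (j - 4)/(j + 7)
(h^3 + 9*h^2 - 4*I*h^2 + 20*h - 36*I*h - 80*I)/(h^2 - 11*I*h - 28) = (h^2 + 9*h + 20)/(h - 7*I)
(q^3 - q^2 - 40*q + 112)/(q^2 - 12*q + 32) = (q^2 + 3*q - 28)/(q - 8)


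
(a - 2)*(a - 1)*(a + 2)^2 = a^4 + a^3 - 6*a^2 - 4*a + 8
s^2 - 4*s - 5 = (s - 5)*(s + 1)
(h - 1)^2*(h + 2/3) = h^3 - 4*h^2/3 - h/3 + 2/3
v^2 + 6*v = v*(v + 6)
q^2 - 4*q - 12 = (q - 6)*(q + 2)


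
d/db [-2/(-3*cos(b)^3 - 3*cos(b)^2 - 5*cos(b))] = 2*(9*sin(b) + 5*sin(b)/cos(b)^2 + 6*tan(b))/(-3*sin(b)^2 + 3*cos(b) + 8)^2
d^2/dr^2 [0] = 0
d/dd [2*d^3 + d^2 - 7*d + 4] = 6*d^2 + 2*d - 7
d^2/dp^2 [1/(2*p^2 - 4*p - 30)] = (p^2 - 2*p - 4*(p - 1)^2 - 15)/(-p^2 + 2*p + 15)^3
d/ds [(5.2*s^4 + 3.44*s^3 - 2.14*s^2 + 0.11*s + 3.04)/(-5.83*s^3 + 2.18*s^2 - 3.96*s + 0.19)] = (-30.316*s^6 + 22.672*s^5 - 66.753*s^4 - 22.0102*s^3 + 63.365*s^2 - 14.0676*s + 12.0593)/(33.9889*s^6 - 25.4188*s^5 + 50.926*s^4 - 19.481*s^3 + 16.51*s^2 - 1.5048*s + 0.0361)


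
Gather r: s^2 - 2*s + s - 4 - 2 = s^2 - s - 6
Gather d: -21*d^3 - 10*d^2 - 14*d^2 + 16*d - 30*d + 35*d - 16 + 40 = -21*d^3 - 24*d^2 + 21*d + 24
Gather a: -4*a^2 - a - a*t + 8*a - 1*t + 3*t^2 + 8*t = -4*a^2 + a*(7 - t) + 3*t^2 + 7*t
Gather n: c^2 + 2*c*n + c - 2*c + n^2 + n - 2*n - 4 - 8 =c^2 - c + n^2 + n*(2*c - 1) - 12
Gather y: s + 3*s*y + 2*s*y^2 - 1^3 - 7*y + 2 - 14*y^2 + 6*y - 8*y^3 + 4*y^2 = s - 8*y^3 + y^2*(2*s - 10) + y*(3*s - 1) + 1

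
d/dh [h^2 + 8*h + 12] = 2*h + 8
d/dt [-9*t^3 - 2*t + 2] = -27*t^2 - 2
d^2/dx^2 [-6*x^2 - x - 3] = -12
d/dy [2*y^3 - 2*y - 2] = 6*y^2 - 2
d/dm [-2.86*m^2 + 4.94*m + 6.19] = 4.94 - 5.72*m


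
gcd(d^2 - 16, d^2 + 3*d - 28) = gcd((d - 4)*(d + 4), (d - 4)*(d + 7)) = d - 4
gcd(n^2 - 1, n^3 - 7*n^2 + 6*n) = n - 1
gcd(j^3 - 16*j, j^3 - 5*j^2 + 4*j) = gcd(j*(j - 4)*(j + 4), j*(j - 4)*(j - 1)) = j^2 - 4*j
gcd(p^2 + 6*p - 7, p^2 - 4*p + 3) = p - 1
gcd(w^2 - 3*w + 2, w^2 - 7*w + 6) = w - 1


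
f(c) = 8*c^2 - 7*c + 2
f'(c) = 16*c - 7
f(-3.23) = 108.07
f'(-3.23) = -58.68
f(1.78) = 14.89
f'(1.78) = 21.48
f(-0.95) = 15.87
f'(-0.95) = -22.20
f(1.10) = 3.98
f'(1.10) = 10.60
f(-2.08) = 51.17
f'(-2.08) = -40.28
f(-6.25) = 358.25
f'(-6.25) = -107.00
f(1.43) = 8.35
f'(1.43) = 15.88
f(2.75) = 43.25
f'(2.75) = 37.00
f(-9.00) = 713.00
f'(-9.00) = -151.00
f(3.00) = 53.00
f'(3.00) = 41.00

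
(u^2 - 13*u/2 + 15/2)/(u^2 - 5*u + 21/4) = 2*(u - 5)/(2*u - 7)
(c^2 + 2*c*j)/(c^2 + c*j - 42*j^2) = c*(c + 2*j)/(c^2 + c*j - 42*j^2)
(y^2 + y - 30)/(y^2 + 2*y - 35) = (y + 6)/(y + 7)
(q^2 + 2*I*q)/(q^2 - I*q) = (q + 2*I)/(q - I)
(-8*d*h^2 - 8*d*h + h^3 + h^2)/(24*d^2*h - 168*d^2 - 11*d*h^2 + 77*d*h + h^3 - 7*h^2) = h*(-h - 1)/(3*d*h - 21*d - h^2 + 7*h)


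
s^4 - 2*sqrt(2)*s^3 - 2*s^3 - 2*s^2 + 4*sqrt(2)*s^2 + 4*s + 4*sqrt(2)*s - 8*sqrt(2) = (s - 2)*(s - 2*sqrt(2))*(s - sqrt(2))*(s + sqrt(2))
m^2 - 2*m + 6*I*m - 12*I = (m - 2)*(m + 6*I)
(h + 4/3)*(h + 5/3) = h^2 + 3*h + 20/9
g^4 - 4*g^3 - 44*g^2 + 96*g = g*(g - 8)*(g - 2)*(g + 6)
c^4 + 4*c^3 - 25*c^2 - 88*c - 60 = (c - 5)*(c + 1)*(c + 2)*(c + 6)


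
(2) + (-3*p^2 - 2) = -3*p^2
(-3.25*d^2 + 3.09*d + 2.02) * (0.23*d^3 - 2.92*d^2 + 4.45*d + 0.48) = -0.7475*d^5 + 10.2007*d^4 - 23.0207*d^3 + 6.2921*d^2 + 10.4722*d + 0.9696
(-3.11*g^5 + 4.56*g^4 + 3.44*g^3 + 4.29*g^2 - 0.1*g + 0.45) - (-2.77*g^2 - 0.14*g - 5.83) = -3.11*g^5 + 4.56*g^4 + 3.44*g^3 + 7.06*g^2 + 0.04*g + 6.28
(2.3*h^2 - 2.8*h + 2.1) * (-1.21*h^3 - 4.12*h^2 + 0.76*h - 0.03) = -2.783*h^5 - 6.088*h^4 + 10.743*h^3 - 10.849*h^2 + 1.68*h - 0.063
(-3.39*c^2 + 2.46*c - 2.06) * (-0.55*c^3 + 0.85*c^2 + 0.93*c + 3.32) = 1.8645*c^5 - 4.2345*c^4 + 0.0712999999999999*c^3 - 10.718*c^2 + 6.2514*c - 6.8392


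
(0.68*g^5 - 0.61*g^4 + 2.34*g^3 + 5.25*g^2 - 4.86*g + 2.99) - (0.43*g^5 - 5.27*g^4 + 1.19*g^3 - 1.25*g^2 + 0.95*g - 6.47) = 0.25*g^5 + 4.66*g^4 + 1.15*g^3 + 6.5*g^2 - 5.81*g + 9.46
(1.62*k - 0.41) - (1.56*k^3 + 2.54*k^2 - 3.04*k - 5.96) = -1.56*k^3 - 2.54*k^2 + 4.66*k + 5.55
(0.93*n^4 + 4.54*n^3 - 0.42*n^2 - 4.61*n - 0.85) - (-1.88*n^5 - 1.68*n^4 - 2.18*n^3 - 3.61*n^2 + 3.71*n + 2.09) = 1.88*n^5 + 2.61*n^4 + 6.72*n^3 + 3.19*n^2 - 8.32*n - 2.94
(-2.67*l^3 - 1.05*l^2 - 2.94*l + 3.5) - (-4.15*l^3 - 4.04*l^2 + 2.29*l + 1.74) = 1.48*l^3 + 2.99*l^2 - 5.23*l + 1.76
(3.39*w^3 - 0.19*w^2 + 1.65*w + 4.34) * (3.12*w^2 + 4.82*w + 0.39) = 10.5768*w^5 + 15.747*w^4 + 5.5543*w^3 + 21.4197*w^2 + 21.5623*w + 1.6926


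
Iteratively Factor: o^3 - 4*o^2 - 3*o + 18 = (o - 3)*(o^2 - o - 6) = (o - 3)^2*(o + 2)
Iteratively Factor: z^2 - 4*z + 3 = (z - 1)*(z - 3)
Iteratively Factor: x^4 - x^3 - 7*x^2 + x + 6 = (x - 3)*(x^3 + 2*x^2 - x - 2) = (x - 3)*(x - 1)*(x^2 + 3*x + 2) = (x - 3)*(x - 1)*(x + 2)*(x + 1)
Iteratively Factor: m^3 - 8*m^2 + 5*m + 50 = (m + 2)*(m^2 - 10*m + 25) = (m - 5)*(m + 2)*(m - 5)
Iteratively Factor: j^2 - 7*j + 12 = (j - 4)*(j - 3)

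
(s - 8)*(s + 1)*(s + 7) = s^3 - 57*s - 56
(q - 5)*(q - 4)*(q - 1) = q^3 - 10*q^2 + 29*q - 20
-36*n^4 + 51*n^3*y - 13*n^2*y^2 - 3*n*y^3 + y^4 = (-3*n + y)^2*(-n + y)*(4*n + y)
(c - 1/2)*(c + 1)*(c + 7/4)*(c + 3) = c^4 + 21*c^3/4 + 57*c^2/8 + c/4 - 21/8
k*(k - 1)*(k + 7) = k^3 + 6*k^2 - 7*k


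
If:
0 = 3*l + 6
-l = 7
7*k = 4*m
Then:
No Solution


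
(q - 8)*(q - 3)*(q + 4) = q^3 - 7*q^2 - 20*q + 96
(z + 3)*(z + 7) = z^2 + 10*z + 21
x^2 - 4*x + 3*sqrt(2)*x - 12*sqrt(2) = (x - 4)*(x + 3*sqrt(2))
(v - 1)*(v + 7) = v^2 + 6*v - 7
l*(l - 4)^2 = l^3 - 8*l^2 + 16*l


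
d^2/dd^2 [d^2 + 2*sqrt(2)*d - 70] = 2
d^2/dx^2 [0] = 0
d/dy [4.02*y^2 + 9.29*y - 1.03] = 8.04*y + 9.29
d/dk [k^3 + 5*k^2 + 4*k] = 3*k^2 + 10*k + 4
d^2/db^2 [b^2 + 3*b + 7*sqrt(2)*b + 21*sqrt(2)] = 2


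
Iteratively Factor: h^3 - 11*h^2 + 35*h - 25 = (h - 1)*(h^2 - 10*h + 25) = (h - 5)*(h - 1)*(h - 5)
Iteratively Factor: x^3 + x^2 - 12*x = (x + 4)*(x^2 - 3*x) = x*(x + 4)*(x - 3)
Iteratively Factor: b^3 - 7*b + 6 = (b - 1)*(b^2 + b - 6) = (b - 1)*(b + 3)*(b - 2)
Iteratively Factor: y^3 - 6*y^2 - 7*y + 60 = (y - 5)*(y^2 - y - 12) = (y - 5)*(y - 4)*(y + 3)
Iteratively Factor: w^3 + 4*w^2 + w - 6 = (w - 1)*(w^2 + 5*w + 6) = (w - 1)*(w + 2)*(w + 3)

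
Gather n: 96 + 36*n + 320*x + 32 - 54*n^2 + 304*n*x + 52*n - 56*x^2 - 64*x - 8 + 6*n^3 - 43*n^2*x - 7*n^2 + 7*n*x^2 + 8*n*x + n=6*n^3 + n^2*(-43*x - 61) + n*(7*x^2 + 312*x + 89) - 56*x^2 + 256*x + 120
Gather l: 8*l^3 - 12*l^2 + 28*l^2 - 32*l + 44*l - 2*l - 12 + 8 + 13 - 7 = 8*l^3 + 16*l^2 + 10*l + 2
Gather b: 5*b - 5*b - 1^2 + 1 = 0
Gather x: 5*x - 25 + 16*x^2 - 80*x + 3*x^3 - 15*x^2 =3*x^3 + x^2 - 75*x - 25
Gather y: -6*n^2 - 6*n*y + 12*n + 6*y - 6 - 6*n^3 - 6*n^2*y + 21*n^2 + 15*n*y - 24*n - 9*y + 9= -6*n^3 + 15*n^2 - 12*n + y*(-6*n^2 + 9*n - 3) + 3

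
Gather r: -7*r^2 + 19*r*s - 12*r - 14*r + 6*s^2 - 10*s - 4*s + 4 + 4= -7*r^2 + r*(19*s - 26) + 6*s^2 - 14*s + 8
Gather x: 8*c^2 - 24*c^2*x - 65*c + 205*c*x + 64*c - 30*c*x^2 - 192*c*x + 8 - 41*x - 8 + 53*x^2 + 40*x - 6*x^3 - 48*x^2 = 8*c^2 - c - 6*x^3 + x^2*(5 - 30*c) + x*(-24*c^2 + 13*c - 1)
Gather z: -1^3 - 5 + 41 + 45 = 80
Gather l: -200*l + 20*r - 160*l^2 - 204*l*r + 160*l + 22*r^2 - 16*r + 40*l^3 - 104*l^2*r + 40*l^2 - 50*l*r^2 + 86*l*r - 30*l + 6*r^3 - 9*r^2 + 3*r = 40*l^3 + l^2*(-104*r - 120) + l*(-50*r^2 - 118*r - 70) + 6*r^3 + 13*r^2 + 7*r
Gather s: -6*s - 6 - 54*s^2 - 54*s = -54*s^2 - 60*s - 6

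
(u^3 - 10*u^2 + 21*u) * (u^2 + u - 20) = u^5 - 9*u^4 - 9*u^3 + 221*u^2 - 420*u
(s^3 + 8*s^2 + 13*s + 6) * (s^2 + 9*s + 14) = s^5 + 17*s^4 + 99*s^3 + 235*s^2 + 236*s + 84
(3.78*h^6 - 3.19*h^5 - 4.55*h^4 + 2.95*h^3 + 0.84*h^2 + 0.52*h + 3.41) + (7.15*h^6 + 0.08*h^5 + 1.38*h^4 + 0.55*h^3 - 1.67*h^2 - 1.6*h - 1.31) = 10.93*h^6 - 3.11*h^5 - 3.17*h^4 + 3.5*h^3 - 0.83*h^2 - 1.08*h + 2.1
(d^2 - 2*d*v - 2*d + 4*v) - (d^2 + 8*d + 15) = -2*d*v - 10*d + 4*v - 15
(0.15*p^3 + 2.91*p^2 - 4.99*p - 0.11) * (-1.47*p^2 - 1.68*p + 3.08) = -0.2205*p^5 - 4.5297*p^4 + 2.9085*p^3 + 17.5077*p^2 - 15.1844*p - 0.3388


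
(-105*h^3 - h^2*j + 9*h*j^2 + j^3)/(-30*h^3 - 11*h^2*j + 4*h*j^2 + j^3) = (7*h + j)/(2*h + j)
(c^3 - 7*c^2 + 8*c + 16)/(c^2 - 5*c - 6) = (c^2 - 8*c + 16)/(c - 6)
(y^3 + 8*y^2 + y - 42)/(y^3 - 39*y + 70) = (y + 3)/(y - 5)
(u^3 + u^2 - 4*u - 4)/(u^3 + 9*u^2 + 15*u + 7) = (u^2 - 4)/(u^2 + 8*u + 7)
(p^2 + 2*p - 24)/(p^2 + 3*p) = (p^2 + 2*p - 24)/(p*(p + 3))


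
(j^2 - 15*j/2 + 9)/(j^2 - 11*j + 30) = (j - 3/2)/(j - 5)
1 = 1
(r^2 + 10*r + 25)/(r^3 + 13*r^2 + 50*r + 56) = (r^2 + 10*r + 25)/(r^3 + 13*r^2 + 50*r + 56)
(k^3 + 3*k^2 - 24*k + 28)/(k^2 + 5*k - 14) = k - 2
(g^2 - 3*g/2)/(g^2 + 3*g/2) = (2*g - 3)/(2*g + 3)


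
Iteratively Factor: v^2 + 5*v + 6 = (v + 3)*(v + 2)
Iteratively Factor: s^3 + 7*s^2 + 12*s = (s + 3)*(s^2 + 4*s) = (s + 3)*(s + 4)*(s)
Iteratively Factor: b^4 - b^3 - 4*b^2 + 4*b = (b)*(b^3 - b^2 - 4*b + 4) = b*(b + 2)*(b^2 - 3*b + 2) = b*(b - 2)*(b + 2)*(b - 1)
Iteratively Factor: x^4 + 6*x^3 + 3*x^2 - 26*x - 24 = (x + 3)*(x^3 + 3*x^2 - 6*x - 8) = (x + 1)*(x + 3)*(x^2 + 2*x - 8) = (x - 2)*(x + 1)*(x + 3)*(x + 4)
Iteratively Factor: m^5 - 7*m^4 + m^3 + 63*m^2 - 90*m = (m - 2)*(m^4 - 5*m^3 - 9*m^2 + 45*m) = (m - 5)*(m - 2)*(m^3 - 9*m) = (m - 5)*(m - 3)*(m - 2)*(m^2 + 3*m) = m*(m - 5)*(m - 3)*(m - 2)*(m + 3)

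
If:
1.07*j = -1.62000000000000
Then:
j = -1.51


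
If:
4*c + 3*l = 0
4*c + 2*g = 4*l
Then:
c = -3*l/4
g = 7*l/2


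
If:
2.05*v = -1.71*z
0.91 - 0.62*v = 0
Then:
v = 1.47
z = -1.76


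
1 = 1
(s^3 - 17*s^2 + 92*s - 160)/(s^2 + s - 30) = (s^2 - 12*s + 32)/(s + 6)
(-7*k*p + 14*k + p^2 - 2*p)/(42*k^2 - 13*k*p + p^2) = (p - 2)/(-6*k + p)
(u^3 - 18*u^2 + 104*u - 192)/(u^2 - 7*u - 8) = (u^2 - 10*u + 24)/(u + 1)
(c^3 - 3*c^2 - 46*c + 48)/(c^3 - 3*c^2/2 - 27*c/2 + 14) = 2*(c^2 - 2*c - 48)/(2*c^2 - c - 28)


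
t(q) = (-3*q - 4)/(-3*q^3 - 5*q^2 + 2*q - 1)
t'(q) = (-3*q - 4)*(9*q^2 + 10*q - 2)/(-3*q^3 - 5*q^2 + 2*q - 1)^2 - 3/(-3*q^3 - 5*q^2 + 2*q - 1)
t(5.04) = 0.04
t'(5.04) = -0.02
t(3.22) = 0.09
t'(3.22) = -0.06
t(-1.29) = 0.02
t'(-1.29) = 0.55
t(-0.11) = 2.88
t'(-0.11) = 9.09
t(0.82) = 1.48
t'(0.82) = -3.45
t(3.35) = 0.09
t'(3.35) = -0.05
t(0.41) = 4.26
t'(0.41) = -10.10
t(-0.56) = 0.73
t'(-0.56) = 2.06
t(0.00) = 4.00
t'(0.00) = 11.00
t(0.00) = 4.00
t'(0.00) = 11.00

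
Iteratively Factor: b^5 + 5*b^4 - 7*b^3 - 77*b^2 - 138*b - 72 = (b - 4)*(b^4 + 9*b^3 + 29*b^2 + 39*b + 18) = (b - 4)*(b + 1)*(b^3 + 8*b^2 + 21*b + 18) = (b - 4)*(b + 1)*(b + 2)*(b^2 + 6*b + 9) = (b - 4)*(b + 1)*(b + 2)*(b + 3)*(b + 3)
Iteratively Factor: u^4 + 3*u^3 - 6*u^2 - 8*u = (u + 1)*(u^3 + 2*u^2 - 8*u) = (u - 2)*(u + 1)*(u^2 + 4*u) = (u - 2)*(u + 1)*(u + 4)*(u)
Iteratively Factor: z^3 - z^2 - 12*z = (z - 4)*(z^2 + 3*z) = z*(z - 4)*(z + 3)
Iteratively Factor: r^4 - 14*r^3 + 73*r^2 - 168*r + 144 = (r - 4)*(r^3 - 10*r^2 + 33*r - 36) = (r - 4)*(r - 3)*(r^2 - 7*r + 12) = (r - 4)*(r - 3)^2*(r - 4)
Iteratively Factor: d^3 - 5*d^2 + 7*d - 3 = (d - 3)*(d^2 - 2*d + 1) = (d - 3)*(d - 1)*(d - 1)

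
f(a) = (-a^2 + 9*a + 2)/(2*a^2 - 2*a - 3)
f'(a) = (2 - 4*a)*(-a^2 + 9*a + 2)/(2*a^2 - 2*a - 3)^2 + (9 - 2*a)/(2*a^2 - 2*a - 3)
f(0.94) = -3.08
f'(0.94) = -4.03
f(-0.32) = 0.46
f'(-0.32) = -5.17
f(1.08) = -3.73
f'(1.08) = -5.48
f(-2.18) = -2.06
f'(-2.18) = -0.80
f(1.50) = -8.83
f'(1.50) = -27.56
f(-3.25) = -1.54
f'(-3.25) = -0.31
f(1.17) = -4.29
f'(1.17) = -6.98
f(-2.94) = -1.64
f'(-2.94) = -0.38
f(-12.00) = -0.81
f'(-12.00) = -0.02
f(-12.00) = -0.81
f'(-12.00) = -0.02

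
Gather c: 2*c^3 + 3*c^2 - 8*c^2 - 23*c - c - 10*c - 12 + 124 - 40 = 2*c^3 - 5*c^2 - 34*c + 72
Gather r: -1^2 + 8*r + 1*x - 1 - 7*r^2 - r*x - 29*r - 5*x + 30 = -7*r^2 + r*(-x - 21) - 4*x + 28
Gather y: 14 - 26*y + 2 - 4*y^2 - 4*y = -4*y^2 - 30*y + 16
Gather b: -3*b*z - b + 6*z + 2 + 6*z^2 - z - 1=b*(-3*z - 1) + 6*z^2 + 5*z + 1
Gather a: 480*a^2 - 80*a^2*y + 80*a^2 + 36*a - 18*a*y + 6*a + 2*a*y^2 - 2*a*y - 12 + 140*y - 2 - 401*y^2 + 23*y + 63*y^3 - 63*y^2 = a^2*(560 - 80*y) + a*(2*y^2 - 20*y + 42) + 63*y^3 - 464*y^2 + 163*y - 14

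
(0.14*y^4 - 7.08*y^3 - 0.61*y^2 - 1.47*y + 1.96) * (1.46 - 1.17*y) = -0.1638*y^5 + 8.488*y^4 - 9.6231*y^3 + 0.8293*y^2 - 4.4394*y + 2.8616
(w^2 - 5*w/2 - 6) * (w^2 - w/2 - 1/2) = w^4 - 3*w^3 - 21*w^2/4 + 17*w/4 + 3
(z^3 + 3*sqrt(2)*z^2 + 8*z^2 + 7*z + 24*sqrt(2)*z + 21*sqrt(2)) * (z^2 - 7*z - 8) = z^5 + z^4 + 3*sqrt(2)*z^4 - 57*z^3 + 3*sqrt(2)*z^3 - 171*sqrt(2)*z^2 - 113*z^2 - 339*sqrt(2)*z - 56*z - 168*sqrt(2)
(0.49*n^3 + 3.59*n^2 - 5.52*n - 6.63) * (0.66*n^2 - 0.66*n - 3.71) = 0.3234*n^5 + 2.046*n^4 - 7.8305*n^3 - 14.0515*n^2 + 24.855*n + 24.5973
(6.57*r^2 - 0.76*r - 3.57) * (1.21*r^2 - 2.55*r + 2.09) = 7.9497*r^4 - 17.6731*r^3 + 11.3496*r^2 + 7.5151*r - 7.4613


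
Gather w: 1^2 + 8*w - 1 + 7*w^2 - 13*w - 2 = 7*w^2 - 5*w - 2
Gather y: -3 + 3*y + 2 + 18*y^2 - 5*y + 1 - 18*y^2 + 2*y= 0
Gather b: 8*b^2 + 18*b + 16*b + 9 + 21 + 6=8*b^2 + 34*b + 36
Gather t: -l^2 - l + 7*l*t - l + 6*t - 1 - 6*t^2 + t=-l^2 - 2*l - 6*t^2 + t*(7*l + 7) - 1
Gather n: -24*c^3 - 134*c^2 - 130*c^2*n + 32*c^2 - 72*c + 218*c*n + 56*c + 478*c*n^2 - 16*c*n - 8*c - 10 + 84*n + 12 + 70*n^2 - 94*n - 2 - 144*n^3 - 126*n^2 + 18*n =-24*c^3 - 102*c^2 - 24*c - 144*n^3 + n^2*(478*c - 56) + n*(-130*c^2 + 202*c + 8)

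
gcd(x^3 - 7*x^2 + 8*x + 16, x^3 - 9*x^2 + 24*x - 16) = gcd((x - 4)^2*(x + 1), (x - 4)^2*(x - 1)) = x^2 - 8*x + 16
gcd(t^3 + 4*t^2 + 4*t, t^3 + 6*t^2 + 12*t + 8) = t^2 + 4*t + 4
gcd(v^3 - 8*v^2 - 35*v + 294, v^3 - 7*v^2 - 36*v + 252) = v^2 - v - 42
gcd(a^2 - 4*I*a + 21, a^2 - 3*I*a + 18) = a + 3*I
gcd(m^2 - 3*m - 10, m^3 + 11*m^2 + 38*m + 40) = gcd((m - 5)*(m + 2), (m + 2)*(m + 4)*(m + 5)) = m + 2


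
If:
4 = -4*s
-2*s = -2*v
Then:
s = -1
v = -1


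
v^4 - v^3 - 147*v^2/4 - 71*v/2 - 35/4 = (v - 7)*(v + 1/2)^2*(v + 5)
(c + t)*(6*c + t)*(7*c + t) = 42*c^3 + 55*c^2*t + 14*c*t^2 + t^3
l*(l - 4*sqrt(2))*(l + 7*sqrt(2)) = l^3 + 3*sqrt(2)*l^2 - 56*l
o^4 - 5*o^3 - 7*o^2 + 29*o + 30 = (o - 5)*(o - 3)*(o + 1)*(o + 2)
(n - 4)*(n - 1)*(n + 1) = n^3 - 4*n^2 - n + 4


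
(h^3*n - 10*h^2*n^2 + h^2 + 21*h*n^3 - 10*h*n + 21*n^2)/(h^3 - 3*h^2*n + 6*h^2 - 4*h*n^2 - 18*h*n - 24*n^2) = (-h^3*n + 10*h^2*n^2 - h^2 - 21*h*n^3 + 10*h*n - 21*n^2)/(-h^3 + 3*h^2*n - 6*h^2 + 4*h*n^2 + 18*h*n + 24*n^2)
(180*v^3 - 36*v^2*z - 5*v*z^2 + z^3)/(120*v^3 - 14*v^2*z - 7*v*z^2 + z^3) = (6*v + z)/(4*v + z)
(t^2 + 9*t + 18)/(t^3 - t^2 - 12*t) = (t + 6)/(t*(t - 4))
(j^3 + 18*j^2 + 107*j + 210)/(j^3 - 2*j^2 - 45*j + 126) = (j^2 + 11*j + 30)/(j^2 - 9*j + 18)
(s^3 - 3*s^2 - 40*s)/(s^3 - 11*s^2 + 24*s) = (s + 5)/(s - 3)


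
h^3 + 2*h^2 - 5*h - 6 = (h - 2)*(h + 1)*(h + 3)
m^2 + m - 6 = (m - 2)*(m + 3)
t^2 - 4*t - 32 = (t - 8)*(t + 4)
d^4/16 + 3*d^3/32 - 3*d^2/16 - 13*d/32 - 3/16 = (d/4 + 1/4)^2*(d - 2)*(d + 3/2)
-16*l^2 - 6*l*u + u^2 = (-8*l + u)*(2*l + u)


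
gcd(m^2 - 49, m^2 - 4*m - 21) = m - 7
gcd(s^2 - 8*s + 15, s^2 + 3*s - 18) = s - 3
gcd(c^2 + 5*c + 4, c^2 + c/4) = 1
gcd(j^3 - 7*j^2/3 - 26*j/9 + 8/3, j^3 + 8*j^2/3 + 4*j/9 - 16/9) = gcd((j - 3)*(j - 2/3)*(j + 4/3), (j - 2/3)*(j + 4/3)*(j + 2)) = j^2 + 2*j/3 - 8/9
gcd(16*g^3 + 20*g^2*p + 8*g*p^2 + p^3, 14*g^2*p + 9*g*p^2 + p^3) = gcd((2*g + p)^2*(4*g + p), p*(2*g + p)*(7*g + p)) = 2*g + p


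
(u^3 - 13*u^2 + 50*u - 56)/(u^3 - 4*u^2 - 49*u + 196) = (u - 2)/(u + 7)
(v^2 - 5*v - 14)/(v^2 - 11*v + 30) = (v^2 - 5*v - 14)/(v^2 - 11*v + 30)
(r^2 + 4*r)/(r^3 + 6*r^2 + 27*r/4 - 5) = 4*r/(4*r^2 + 8*r - 5)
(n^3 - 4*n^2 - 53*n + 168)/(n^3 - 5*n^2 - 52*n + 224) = (n - 3)/(n - 4)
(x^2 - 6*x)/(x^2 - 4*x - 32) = x*(6 - x)/(-x^2 + 4*x + 32)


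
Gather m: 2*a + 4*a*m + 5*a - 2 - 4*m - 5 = 7*a + m*(4*a - 4) - 7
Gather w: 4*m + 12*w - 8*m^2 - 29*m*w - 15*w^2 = -8*m^2 + 4*m - 15*w^2 + w*(12 - 29*m)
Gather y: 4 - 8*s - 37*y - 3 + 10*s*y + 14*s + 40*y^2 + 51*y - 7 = 6*s + 40*y^2 + y*(10*s + 14) - 6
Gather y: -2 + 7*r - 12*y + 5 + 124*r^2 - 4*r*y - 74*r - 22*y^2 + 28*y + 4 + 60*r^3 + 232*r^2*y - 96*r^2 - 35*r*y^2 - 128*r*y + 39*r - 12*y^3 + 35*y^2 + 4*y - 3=60*r^3 + 28*r^2 - 28*r - 12*y^3 + y^2*(13 - 35*r) + y*(232*r^2 - 132*r + 20) + 4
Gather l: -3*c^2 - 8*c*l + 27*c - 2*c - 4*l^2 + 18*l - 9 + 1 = -3*c^2 + 25*c - 4*l^2 + l*(18 - 8*c) - 8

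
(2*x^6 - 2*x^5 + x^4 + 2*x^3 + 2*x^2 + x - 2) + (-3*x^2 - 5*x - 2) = 2*x^6 - 2*x^5 + x^4 + 2*x^3 - x^2 - 4*x - 4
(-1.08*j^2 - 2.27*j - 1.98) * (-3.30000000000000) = 3.564*j^2 + 7.491*j + 6.534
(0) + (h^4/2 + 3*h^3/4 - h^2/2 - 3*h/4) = h^4/2 + 3*h^3/4 - h^2/2 - 3*h/4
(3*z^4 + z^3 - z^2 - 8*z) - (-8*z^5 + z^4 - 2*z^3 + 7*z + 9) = 8*z^5 + 2*z^4 + 3*z^3 - z^2 - 15*z - 9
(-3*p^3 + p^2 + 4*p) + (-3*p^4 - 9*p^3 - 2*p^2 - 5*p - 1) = -3*p^4 - 12*p^3 - p^2 - p - 1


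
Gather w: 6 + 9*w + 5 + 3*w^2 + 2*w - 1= 3*w^2 + 11*w + 10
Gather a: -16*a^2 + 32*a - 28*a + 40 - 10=-16*a^2 + 4*a + 30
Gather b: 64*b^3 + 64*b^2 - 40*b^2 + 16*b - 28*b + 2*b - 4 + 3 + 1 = 64*b^3 + 24*b^2 - 10*b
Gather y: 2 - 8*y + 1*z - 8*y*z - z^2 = y*(-8*z - 8) - z^2 + z + 2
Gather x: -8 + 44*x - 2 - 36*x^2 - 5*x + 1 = -36*x^2 + 39*x - 9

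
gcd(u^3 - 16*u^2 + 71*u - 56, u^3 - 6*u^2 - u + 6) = u - 1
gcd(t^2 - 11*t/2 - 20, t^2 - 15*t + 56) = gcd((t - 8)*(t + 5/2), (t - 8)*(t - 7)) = t - 8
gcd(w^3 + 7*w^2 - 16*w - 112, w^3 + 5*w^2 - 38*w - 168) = w^2 + 11*w + 28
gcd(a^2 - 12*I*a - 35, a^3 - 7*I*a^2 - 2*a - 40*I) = a - 5*I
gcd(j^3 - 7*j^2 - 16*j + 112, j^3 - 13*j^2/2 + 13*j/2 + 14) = j - 4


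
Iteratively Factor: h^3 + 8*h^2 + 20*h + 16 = (h + 4)*(h^2 + 4*h + 4) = (h + 2)*(h + 4)*(h + 2)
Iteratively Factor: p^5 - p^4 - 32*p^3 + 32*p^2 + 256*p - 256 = (p + 4)*(p^4 - 5*p^3 - 12*p^2 + 80*p - 64) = (p - 4)*(p + 4)*(p^3 - p^2 - 16*p + 16) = (p - 4)*(p - 1)*(p + 4)*(p^2 - 16) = (p - 4)^2*(p - 1)*(p + 4)*(p + 4)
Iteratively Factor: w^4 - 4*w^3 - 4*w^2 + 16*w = (w - 2)*(w^3 - 2*w^2 - 8*w) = w*(w - 2)*(w^2 - 2*w - 8) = w*(w - 2)*(w + 2)*(w - 4)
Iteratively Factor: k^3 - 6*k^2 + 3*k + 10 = (k - 2)*(k^2 - 4*k - 5) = (k - 5)*(k - 2)*(k + 1)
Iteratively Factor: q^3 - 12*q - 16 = (q + 2)*(q^2 - 2*q - 8) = (q + 2)^2*(q - 4)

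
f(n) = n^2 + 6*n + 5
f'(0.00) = 6.00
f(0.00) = 5.00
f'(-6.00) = -6.00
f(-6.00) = 5.00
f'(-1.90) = 2.20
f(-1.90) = -2.79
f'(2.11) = 10.22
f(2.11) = 22.11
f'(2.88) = 11.76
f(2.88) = 30.57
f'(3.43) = 12.86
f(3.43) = 37.34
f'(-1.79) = 2.42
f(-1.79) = -2.54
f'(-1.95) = 2.10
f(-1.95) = -2.90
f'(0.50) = 7.00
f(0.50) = 8.25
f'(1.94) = 9.88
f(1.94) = 20.40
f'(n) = 2*n + 6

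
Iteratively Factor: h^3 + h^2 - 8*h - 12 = (h + 2)*(h^2 - h - 6) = (h - 3)*(h + 2)*(h + 2)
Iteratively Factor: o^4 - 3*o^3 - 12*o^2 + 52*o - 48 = (o - 2)*(o^3 - o^2 - 14*o + 24) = (o - 2)^2*(o^2 + o - 12) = (o - 2)^2*(o + 4)*(o - 3)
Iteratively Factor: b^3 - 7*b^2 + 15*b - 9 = (b - 3)*(b^2 - 4*b + 3) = (b - 3)^2*(b - 1)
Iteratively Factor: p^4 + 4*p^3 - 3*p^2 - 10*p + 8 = (p + 4)*(p^3 - 3*p + 2) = (p + 2)*(p + 4)*(p^2 - 2*p + 1) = (p - 1)*(p + 2)*(p + 4)*(p - 1)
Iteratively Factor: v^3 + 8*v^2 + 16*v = (v + 4)*(v^2 + 4*v) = (v + 4)^2*(v)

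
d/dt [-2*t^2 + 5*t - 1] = 5 - 4*t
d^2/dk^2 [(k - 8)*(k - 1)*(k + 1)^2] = 12*k^2 - 42*k - 18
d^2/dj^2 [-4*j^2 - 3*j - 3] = -8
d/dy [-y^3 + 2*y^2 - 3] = y*(4 - 3*y)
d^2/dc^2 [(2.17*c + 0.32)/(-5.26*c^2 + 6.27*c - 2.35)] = (-(2.17*c + 0.32)*(10.52*c - 6.27)*(21.04*c - 12.54) + (68.4852*c - 23.8454)*(5.26*c^2 - 6.27*c + 2.35))/(5.26*c^2 - 6.27*c + 2.35)^3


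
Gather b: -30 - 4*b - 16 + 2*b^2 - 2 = 2*b^2 - 4*b - 48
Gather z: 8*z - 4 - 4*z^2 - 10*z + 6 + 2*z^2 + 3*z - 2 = -2*z^2 + z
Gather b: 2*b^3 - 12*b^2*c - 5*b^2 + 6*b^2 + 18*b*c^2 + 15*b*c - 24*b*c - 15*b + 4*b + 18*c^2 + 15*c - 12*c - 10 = 2*b^3 + b^2*(1 - 12*c) + b*(18*c^2 - 9*c - 11) + 18*c^2 + 3*c - 10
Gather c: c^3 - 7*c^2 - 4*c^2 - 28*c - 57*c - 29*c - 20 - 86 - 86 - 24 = c^3 - 11*c^2 - 114*c - 216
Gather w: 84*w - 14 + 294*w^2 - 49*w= 294*w^2 + 35*w - 14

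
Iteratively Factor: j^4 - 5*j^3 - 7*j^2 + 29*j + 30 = (j - 5)*(j^3 - 7*j - 6) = (j - 5)*(j + 1)*(j^2 - j - 6) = (j - 5)*(j + 1)*(j + 2)*(j - 3)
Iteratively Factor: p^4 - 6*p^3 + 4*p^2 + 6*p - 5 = (p - 5)*(p^3 - p^2 - p + 1) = (p - 5)*(p - 1)*(p^2 - 1) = (p - 5)*(p - 1)^2*(p + 1)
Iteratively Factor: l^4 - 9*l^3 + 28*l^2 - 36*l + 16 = (l - 2)*(l^3 - 7*l^2 + 14*l - 8) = (l - 2)*(l - 1)*(l^2 - 6*l + 8) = (l - 4)*(l - 2)*(l - 1)*(l - 2)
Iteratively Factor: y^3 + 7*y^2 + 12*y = (y)*(y^2 + 7*y + 12) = y*(y + 3)*(y + 4)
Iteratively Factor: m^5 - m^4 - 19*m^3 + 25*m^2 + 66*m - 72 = (m - 3)*(m^4 + 2*m^3 - 13*m^2 - 14*m + 24) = (m - 3)*(m + 2)*(m^3 - 13*m + 12) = (m - 3)^2*(m + 2)*(m^2 + 3*m - 4) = (m - 3)^2*(m - 1)*(m + 2)*(m + 4)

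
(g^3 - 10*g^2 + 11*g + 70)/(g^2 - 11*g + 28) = (g^2 - 3*g - 10)/(g - 4)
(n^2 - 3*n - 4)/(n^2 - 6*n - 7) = (n - 4)/(n - 7)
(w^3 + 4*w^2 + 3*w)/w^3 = 1 + 4/w + 3/w^2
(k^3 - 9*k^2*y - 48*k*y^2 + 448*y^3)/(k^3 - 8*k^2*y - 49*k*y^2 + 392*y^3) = (-k + 8*y)/(-k + 7*y)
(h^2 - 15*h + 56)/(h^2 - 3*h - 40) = (h - 7)/(h + 5)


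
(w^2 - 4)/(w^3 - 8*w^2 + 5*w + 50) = (w - 2)/(w^2 - 10*w + 25)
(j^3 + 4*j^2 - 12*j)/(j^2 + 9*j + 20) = j*(j^2 + 4*j - 12)/(j^2 + 9*j + 20)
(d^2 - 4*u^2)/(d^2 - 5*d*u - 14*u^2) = (-d + 2*u)/(-d + 7*u)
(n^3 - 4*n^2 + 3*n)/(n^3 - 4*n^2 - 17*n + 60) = n*(n - 1)/(n^2 - n - 20)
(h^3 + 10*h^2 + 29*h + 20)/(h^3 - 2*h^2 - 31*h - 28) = (h + 5)/(h - 7)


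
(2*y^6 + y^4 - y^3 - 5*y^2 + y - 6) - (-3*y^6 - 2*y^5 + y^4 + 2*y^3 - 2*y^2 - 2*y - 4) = 5*y^6 + 2*y^5 - 3*y^3 - 3*y^2 + 3*y - 2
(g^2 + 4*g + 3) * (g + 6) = g^3 + 10*g^2 + 27*g + 18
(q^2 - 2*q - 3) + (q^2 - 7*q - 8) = 2*q^2 - 9*q - 11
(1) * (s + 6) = s + 6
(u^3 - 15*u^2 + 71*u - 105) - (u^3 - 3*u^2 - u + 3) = -12*u^2 + 72*u - 108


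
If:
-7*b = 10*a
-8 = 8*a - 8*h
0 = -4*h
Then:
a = -1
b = 10/7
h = 0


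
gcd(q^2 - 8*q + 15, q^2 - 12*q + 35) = q - 5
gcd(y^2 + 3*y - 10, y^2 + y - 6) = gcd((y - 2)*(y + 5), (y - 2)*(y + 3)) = y - 2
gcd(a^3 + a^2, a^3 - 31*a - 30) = a + 1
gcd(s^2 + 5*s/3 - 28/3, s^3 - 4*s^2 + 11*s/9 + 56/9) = s - 7/3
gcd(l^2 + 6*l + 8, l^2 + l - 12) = l + 4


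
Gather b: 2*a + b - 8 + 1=2*a + b - 7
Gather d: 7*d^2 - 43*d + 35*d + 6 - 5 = 7*d^2 - 8*d + 1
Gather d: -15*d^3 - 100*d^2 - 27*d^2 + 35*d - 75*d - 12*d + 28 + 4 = -15*d^3 - 127*d^2 - 52*d + 32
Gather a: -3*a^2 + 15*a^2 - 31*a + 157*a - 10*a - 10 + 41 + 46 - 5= 12*a^2 + 116*a + 72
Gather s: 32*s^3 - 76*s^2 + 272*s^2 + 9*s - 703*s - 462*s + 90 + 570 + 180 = 32*s^3 + 196*s^2 - 1156*s + 840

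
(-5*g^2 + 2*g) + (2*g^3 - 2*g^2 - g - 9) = 2*g^3 - 7*g^2 + g - 9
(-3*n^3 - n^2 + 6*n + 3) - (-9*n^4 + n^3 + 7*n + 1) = 9*n^4 - 4*n^3 - n^2 - n + 2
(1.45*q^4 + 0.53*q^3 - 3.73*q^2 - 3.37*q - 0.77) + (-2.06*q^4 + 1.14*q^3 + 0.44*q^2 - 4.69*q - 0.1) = -0.61*q^4 + 1.67*q^3 - 3.29*q^2 - 8.06*q - 0.87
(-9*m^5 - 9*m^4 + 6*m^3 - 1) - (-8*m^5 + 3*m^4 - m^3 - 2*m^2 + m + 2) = -m^5 - 12*m^4 + 7*m^3 + 2*m^2 - m - 3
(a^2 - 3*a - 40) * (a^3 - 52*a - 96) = a^5 - 3*a^4 - 92*a^3 + 60*a^2 + 2368*a + 3840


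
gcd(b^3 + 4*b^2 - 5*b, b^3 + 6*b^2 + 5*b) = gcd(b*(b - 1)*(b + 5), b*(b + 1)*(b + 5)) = b^2 + 5*b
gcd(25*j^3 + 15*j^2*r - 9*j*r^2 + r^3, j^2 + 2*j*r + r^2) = j + r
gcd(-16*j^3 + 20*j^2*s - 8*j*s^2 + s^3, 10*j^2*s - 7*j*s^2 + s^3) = -2*j + s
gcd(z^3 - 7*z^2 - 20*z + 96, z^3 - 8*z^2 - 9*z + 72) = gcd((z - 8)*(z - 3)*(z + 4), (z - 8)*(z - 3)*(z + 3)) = z^2 - 11*z + 24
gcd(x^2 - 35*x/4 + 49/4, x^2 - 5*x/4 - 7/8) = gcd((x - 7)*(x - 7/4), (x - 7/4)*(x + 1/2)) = x - 7/4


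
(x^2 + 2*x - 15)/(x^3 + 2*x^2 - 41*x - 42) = (x^2 + 2*x - 15)/(x^3 + 2*x^2 - 41*x - 42)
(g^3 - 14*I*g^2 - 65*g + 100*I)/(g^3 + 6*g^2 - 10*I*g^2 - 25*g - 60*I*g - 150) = (g - 4*I)/(g + 6)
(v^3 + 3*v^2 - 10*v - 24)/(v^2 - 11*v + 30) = (v^3 + 3*v^2 - 10*v - 24)/(v^2 - 11*v + 30)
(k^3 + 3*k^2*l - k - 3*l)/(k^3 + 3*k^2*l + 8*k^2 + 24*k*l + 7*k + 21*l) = (k - 1)/(k + 7)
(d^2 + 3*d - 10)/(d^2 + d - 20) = (d - 2)/(d - 4)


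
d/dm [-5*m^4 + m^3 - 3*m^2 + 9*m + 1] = -20*m^3 + 3*m^2 - 6*m + 9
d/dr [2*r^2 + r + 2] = 4*r + 1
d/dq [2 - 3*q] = -3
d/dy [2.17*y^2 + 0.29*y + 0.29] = 4.34*y + 0.29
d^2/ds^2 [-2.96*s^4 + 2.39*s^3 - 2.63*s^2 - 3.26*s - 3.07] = -35.52*s^2 + 14.34*s - 5.26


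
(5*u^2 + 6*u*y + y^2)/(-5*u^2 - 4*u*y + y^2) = (5*u + y)/(-5*u + y)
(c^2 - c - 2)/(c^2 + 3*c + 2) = (c - 2)/(c + 2)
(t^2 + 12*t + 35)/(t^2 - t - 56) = (t + 5)/(t - 8)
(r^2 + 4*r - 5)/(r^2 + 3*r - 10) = (r - 1)/(r - 2)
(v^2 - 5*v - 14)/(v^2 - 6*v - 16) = (v - 7)/(v - 8)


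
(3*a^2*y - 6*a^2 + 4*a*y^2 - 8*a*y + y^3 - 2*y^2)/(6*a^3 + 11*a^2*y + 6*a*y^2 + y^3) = (y - 2)/(2*a + y)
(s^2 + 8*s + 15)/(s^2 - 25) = (s + 3)/(s - 5)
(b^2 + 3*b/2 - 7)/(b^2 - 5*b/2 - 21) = (b - 2)/(b - 6)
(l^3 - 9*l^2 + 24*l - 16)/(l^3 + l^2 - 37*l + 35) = (l^2 - 8*l + 16)/(l^2 + 2*l - 35)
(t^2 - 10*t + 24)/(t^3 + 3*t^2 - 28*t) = (t - 6)/(t*(t + 7))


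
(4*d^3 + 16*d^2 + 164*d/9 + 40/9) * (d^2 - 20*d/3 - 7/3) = 4*d^5 - 32*d^4/3 - 880*d^3/9 - 4168*d^2/27 - 1948*d/27 - 280/27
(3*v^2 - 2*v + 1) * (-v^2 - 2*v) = -3*v^4 - 4*v^3 + 3*v^2 - 2*v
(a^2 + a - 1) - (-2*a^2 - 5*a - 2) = 3*a^2 + 6*a + 1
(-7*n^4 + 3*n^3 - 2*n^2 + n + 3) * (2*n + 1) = -14*n^5 - n^4 - n^3 + 7*n + 3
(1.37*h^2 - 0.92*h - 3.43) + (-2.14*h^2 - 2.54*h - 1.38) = -0.77*h^2 - 3.46*h - 4.81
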